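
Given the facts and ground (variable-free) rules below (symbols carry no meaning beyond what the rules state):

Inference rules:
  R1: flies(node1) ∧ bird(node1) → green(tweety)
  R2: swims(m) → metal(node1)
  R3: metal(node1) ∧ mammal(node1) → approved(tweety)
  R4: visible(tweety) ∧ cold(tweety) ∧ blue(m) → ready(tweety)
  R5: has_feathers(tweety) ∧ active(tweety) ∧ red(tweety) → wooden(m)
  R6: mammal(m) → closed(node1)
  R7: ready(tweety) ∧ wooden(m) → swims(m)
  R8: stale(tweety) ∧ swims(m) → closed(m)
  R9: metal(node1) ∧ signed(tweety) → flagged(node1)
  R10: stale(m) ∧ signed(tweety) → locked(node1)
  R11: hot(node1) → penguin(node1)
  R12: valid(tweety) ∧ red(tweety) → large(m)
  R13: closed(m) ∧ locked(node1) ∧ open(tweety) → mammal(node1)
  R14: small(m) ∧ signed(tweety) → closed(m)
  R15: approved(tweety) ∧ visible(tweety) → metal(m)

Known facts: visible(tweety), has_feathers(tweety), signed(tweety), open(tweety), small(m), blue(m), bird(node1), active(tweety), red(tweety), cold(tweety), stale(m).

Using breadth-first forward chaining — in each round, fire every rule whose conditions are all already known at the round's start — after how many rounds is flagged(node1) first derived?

Round 1 — R4, R5, R10, R14, derive ready(tweety), wooden(m), locked(node1), closed(m).
Round 2 — R7, R13, derive swims(m), mammal(node1).
Round 3 — R2, derive metal(node1).
Round 4 — R3, R9, derive approved(tweety), flagged(node1).
flagged(node1) first appears in round 4.

4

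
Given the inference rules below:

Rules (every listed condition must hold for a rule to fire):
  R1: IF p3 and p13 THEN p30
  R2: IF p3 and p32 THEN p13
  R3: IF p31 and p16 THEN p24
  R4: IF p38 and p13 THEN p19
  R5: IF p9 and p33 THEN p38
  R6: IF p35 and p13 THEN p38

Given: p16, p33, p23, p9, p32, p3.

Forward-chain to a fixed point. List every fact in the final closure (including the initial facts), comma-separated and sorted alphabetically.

Round 1: R2 [IF p3 and p32 THEN p13]; R5 [IF p9 and p33 THEN p38]. New: p13, p38.
Round 2: R1 [IF p3 and p13 THEN p30]; R4 [IF p38 and p13 THEN p19]. New: p30, p19.

p13, p16, p19, p23, p3, p30, p32, p33, p38, p9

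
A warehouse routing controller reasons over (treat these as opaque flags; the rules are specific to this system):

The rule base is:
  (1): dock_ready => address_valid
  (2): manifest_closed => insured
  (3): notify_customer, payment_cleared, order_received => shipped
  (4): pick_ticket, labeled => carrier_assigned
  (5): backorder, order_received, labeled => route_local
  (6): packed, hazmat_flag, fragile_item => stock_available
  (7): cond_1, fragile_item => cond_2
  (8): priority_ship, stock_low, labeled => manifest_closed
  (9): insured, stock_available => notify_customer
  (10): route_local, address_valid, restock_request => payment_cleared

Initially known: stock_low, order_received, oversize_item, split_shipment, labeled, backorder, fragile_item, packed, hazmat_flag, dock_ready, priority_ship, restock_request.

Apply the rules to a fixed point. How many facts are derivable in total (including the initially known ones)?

20

Round 1: (1) [dock_ready => address_valid]; (5) [backorder, order_received, labeled => route_local]; (6) [packed, hazmat_flag, fragile_item => stock_available]; (8) [priority_ship, stock_low, labeled => manifest_closed]. New: address_valid, route_local, stock_available, manifest_closed.
Round 2: (2) [manifest_closed => insured]; (10) [route_local, address_valid, restock_request => payment_cleared]. New: insured, payment_cleared.
Round 3: (9) [insured, stock_available => notify_customer]. New: notify_customer.
Round 4: (3) [notify_customer, payment_cleared, order_received => shipped]. New: shipped.
Closure: {address_valid, backorder, dock_ready, fragile_item, hazmat_flag, insured, labeled, manifest_closed, notify_customer, order_received, oversize_item, packed, payment_cleared, priority_ship, restock_request, route_local, shipped, split_shipment, stock_available, stock_low} — 20 facts.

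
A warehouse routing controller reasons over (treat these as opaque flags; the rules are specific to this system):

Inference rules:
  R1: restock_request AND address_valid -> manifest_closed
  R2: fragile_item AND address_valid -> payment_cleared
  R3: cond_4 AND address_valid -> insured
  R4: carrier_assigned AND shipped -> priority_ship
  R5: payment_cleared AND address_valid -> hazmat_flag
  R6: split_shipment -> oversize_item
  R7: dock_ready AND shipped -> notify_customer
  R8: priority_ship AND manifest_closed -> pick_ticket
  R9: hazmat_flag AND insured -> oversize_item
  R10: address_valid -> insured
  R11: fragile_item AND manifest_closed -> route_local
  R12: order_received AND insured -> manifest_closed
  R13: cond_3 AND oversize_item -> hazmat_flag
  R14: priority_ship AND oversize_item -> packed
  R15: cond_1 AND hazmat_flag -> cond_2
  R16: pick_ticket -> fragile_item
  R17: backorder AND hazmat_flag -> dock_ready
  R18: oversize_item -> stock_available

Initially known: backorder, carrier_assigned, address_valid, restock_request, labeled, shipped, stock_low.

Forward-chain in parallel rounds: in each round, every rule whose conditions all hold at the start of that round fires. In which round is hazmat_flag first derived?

5

Round 1: R1 [restock_request AND address_valid -> manifest_closed]; R4 [carrier_assigned AND shipped -> priority_ship]; R10 [address_valid -> insured]. Adds manifest_closed, priority_ship, insured.
Round 2: R8 [priority_ship AND manifest_closed -> pick_ticket]. Adds pick_ticket.
Round 3: R16 [pick_ticket -> fragile_item]. Adds fragile_item.
Round 4: R2 [fragile_item AND address_valid -> payment_cleared]; R11 [fragile_item AND manifest_closed -> route_local]. Adds payment_cleared, route_local.
Round 5: R5 [payment_cleared AND address_valid -> hazmat_flag]. Adds hazmat_flag.
hazmat_flag first appears in round 5.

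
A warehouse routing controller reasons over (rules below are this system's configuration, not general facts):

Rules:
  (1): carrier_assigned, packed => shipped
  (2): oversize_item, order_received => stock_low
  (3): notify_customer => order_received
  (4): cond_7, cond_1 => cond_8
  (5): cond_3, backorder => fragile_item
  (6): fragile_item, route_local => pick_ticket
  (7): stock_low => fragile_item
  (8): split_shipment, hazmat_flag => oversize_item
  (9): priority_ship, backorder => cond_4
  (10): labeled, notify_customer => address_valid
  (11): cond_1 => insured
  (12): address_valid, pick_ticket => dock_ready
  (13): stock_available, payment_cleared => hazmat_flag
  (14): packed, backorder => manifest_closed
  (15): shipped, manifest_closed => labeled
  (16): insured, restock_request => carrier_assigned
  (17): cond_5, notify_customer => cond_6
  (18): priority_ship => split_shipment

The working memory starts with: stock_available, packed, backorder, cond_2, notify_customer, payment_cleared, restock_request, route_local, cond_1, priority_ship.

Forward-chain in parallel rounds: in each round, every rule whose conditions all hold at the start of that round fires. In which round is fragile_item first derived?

4

Round 1 — (3), (9), (11), (13), (14), (18), derive order_received, cond_4, insured, hazmat_flag, manifest_closed, split_shipment.
Round 2 — (8), (16), derive oversize_item, carrier_assigned.
Round 3 — (1), (2), derive shipped, stock_low.
Round 4 — (7), (15), derive fragile_item, labeled.
fragile_item first appears in round 4.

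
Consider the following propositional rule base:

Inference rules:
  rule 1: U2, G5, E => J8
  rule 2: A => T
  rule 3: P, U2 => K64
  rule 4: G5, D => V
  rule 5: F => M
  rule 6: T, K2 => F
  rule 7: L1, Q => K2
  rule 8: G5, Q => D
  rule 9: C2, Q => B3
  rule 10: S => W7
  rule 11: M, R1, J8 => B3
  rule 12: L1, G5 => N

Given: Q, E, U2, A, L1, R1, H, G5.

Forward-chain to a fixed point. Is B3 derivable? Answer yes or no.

yes

Round 1 fires rule 1, rule 2, rule 7, rule 8, rule 12, giving J8, T, K2, D, N.
Round 2 fires rule 4, rule 6, giving V, F.
Round 3 fires rule 5, giving M.
Round 4 fires rule 11, giving B3.
B3 appears in round 4, so it is derivable.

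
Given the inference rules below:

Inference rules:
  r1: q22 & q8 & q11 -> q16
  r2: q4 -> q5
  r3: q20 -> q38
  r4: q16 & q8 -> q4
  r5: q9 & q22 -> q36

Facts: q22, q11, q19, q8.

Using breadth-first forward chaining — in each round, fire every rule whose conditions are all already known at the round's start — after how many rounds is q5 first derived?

3

Round 1: r1 [q22 & q8 & q11 -> q16]. New: q16.
Round 2: r4 [q16 & q8 -> q4]. New: q4.
Round 3: r2 [q4 -> q5]. New: q5.
q5 first appears in round 3.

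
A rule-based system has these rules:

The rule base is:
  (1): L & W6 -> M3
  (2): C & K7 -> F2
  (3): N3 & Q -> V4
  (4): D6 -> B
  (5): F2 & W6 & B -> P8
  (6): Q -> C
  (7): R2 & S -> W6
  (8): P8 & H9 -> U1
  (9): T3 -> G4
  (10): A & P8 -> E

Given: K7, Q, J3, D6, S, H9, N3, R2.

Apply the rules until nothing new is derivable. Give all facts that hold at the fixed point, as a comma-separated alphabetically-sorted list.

Round 1 fires (3), (4), (6), (7), giving V4, B, C, W6.
Round 2 fires (2), giving F2.
Round 3 fires (5), giving P8.
Round 4 fires (8), giving U1.

B, C, D6, F2, H9, J3, K7, N3, P8, Q, R2, S, U1, V4, W6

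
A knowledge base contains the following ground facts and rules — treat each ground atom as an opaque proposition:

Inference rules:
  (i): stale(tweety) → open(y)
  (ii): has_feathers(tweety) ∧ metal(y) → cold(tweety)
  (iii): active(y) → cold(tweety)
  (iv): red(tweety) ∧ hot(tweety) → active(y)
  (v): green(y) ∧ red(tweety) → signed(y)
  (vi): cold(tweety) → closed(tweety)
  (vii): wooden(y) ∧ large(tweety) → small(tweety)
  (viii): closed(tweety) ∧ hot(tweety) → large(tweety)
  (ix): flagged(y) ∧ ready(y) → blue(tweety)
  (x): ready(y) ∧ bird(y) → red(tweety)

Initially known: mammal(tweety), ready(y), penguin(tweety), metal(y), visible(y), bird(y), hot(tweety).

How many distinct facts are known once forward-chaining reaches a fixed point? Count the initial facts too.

12

[1] (x) [ready(y) ∧ bird(y) → red(tweety)]. ⇒ new: red(tweety).
[2] (iv) [red(tweety) ∧ hot(tweety) → active(y)]. ⇒ new: active(y).
[3] (iii) [active(y) → cold(tweety)]. ⇒ new: cold(tweety).
[4] (vi) [cold(tweety) → closed(tweety)]. ⇒ new: closed(tweety).
[5] (viii) [closed(tweety) ∧ hot(tweety) → large(tweety)]. ⇒ new: large(tweety).
Closure: {active(y), bird(y), closed(tweety), cold(tweety), hot(tweety), large(tweety), mammal(tweety), metal(y), penguin(tweety), ready(y), red(tweety), visible(y)} — 12 facts.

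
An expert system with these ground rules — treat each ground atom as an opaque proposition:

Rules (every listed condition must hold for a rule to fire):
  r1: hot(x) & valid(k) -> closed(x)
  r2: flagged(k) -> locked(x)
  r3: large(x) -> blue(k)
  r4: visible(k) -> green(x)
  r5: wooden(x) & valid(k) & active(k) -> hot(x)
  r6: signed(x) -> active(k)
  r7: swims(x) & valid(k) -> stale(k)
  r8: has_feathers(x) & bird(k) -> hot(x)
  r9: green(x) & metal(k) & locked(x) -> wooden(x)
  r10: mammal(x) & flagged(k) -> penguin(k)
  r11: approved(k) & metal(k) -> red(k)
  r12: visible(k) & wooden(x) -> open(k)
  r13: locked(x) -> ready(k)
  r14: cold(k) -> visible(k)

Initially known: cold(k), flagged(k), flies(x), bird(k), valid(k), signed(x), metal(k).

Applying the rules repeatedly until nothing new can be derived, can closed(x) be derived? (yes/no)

Round 1 fires r2, r6, r14, giving locked(x), active(k), visible(k).
Round 2 fires r4, r13, giving green(x), ready(k).
Round 3 fires r9, giving wooden(x).
Round 4 fires r5, r12, giving hot(x), open(k).
Round 5 fires r1, giving closed(x).
closed(x) appears in round 5, so it is derivable.

yes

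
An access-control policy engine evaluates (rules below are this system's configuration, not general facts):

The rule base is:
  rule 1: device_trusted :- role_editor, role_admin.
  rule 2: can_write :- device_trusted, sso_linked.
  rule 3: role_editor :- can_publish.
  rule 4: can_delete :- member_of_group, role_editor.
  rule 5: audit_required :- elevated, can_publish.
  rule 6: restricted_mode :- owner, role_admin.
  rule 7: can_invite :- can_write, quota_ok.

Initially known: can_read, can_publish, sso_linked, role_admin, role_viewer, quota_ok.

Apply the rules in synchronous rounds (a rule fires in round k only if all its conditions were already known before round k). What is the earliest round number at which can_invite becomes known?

4

Round 1 — rule 3, derive role_editor.
Round 2 — rule 1, derive device_trusted.
Round 3 — rule 2, derive can_write.
Round 4 — rule 7, derive can_invite.
can_invite first appears in round 4.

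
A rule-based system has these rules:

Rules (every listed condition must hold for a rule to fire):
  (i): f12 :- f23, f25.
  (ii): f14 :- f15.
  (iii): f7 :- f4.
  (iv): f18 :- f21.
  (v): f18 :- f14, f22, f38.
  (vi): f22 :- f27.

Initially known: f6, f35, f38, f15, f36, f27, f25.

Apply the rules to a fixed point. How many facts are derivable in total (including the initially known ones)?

Round 1 — (ii), (vi), derive f14, f22.
Round 2 — (v), derive f18.
Closure: {f14, f15, f18, f22, f25, f27, f35, f36, f38, f6} — 10 facts.

10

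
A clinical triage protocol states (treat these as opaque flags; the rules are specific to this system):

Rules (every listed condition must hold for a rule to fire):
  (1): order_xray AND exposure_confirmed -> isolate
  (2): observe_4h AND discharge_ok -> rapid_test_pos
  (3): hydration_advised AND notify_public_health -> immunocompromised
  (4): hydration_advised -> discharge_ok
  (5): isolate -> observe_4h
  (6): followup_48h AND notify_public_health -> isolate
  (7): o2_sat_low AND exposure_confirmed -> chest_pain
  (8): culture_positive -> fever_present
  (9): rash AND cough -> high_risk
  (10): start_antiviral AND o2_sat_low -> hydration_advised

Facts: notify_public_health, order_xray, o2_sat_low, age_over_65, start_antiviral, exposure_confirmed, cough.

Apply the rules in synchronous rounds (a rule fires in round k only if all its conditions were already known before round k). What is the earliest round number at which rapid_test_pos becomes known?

Round 1: (1) [order_xray AND exposure_confirmed -> isolate]; (7) [o2_sat_low AND exposure_confirmed -> chest_pain]; (10) [start_antiviral AND o2_sat_low -> hydration_advised]. New: isolate, chest_pain, hydration_advised.
Round 2: (3) [hydration_advised AND notify_public_health -> immunocompromised]; (4) [hydration_advised -> discharge_ok]; (5) [isolate -> observe_4h]. New: immunocompromised, discharge_ok, observe_4h.
Round 3: (2) [observe_4h AND discharge_ok -> rapid_test_pos]. New: rapid_test_pos.
rapid_test_pos first appears in round 3.

3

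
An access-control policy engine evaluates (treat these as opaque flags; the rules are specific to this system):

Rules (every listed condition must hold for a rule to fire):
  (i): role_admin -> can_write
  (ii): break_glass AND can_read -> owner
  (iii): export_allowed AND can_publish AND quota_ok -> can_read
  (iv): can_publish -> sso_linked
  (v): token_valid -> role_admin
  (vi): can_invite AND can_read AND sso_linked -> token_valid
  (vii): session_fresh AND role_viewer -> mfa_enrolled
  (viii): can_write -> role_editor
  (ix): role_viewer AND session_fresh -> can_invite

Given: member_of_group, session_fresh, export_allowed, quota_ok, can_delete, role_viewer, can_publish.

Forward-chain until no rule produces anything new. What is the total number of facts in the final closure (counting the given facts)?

15

[1] (iii) [export_allowed AND can_publish AND quota_ok -> can_read]; (iv) [can_publish -> sso_linked]; (vii) [session_fresh AND role_viewer -> mfa_enrolled]; (ix) [role_viewer AND session_fresh -> can_invite]. ⇒ new: can_read, sso_linked, mfa_enrolled, can_invite.
[2] (vi) [can_invite AND can_read AND sso_linked -> token_valid]. ⇒ new: token_valid.
[3] (v) [token_valid -> role_admin]. ⇒ new: role_admin.
[4] (i) [role_admin -> can_write]. ⇒ new: can_write.
[5] (viii) [can_write -> role_editor]. ⇒ new: role_editor.
Closure: {can_delete, can_invite, can_publish, can_read, can_write, export_allowed, member_of_group, mfa_enrolled, quota_ok, role_admin, role_editor, role_viewer, session_fresh, sso_linked, token_valid} — 15 facts.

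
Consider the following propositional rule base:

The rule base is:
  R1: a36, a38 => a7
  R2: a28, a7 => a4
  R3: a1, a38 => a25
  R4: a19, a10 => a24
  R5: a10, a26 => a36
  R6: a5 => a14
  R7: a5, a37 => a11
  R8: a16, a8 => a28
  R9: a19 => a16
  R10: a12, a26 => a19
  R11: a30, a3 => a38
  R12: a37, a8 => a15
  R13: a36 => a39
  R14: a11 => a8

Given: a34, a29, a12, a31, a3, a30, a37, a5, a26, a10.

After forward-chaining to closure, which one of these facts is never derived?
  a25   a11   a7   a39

a25

Round 1 — R5, R6, R7, R10, R11, derive a36, a14, a11, a19, a38.
Round 2 — R1, R4, R9, R13, R14, derive a7, a24, a16, a39, a8.
Round 3 — R8, R12, derive a28, a15.
Round 4 — R2, derive a4.
Derived: a39 (round 2), a11 (round 1), a7 (round 2). a25 never appears in any round.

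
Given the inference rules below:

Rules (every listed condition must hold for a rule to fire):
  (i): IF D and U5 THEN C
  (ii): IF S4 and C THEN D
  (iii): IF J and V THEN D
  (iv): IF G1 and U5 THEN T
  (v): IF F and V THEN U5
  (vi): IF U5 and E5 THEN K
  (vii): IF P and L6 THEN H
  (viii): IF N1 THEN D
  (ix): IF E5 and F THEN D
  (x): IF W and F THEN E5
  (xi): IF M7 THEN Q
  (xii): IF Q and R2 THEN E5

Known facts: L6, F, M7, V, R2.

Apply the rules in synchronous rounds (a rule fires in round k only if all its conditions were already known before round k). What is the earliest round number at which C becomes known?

Round 1 — (v), (xi), derive U5, Q.
Round 2 — (xii), derive E5.
Round 3 — (vi), (ix), derive K, D.
Round 4 — (i), derive C.
C first appears in round 4.

4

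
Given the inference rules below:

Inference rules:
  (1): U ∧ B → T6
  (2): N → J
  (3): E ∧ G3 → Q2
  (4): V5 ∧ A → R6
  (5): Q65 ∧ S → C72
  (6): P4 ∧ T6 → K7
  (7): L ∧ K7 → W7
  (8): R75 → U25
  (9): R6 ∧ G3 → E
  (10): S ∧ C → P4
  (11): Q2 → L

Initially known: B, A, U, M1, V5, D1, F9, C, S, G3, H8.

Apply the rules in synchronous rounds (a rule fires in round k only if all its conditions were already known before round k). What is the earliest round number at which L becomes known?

4

Round 1: (1) [U ∧ B → T6]; (4) [V5 ∧ A → R6]; (10) [S ∧ C → P4]. New: T6, R6, P4.
Round 2: (6) [P4 ∧ T6 → K7]; (9) [R6 ∧ G3 → E]. New: K7, E.
Round 3: (3) [E ∧ G3 → Q2]. New: Q2.
Round 4: (11) [Q2 → L]. New: L.
L first appears in round 4.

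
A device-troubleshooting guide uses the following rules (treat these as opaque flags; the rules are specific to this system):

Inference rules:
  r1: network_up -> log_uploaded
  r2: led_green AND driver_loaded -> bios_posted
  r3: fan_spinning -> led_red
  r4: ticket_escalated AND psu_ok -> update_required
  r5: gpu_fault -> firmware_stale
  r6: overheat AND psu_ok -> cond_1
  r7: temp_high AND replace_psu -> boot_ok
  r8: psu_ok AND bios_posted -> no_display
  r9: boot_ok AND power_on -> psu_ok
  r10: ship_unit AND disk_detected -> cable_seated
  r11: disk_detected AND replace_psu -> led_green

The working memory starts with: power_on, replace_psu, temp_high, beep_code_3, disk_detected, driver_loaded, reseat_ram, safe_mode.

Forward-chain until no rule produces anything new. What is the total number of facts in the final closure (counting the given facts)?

Round 1: r7 [temp_high AND replace_psu -> boot_ok]; r11 [disk_detected AND replace_psu -> led_green]. Adds boot_ok, led_green.
Round 2: r2 [led_green AND driver_loaded -> bios_posted]; r9 [boot_ok AND power_on -> psu_ok]. Adds bios_posted, psu_ok.
Round 3: r8 [psu_ok AND bios_posted -> no_display]. Adds no_display.
Closure: {beep_code_3, bios_posted, boot_ok, disk_detected, driver_loaded, led_green, no_display, power_on, psu_ok, replace_psu, reseat_ram, safe_mode, temp_high} — 13 facts.

13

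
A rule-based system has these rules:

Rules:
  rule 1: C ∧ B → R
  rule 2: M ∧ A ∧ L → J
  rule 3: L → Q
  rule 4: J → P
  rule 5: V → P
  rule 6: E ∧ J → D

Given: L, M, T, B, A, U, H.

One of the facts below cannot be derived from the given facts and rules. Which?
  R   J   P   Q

R

[1] rule 2 [M ∧ A ∧ L → J]; rule 3 [L → Q]. ⇒ new: J, Q.
[2] rule 4 [J → P]. ⇒ new: P.
Derived: J (round 1), Q (round 1), P (round 2). R never appears in any round.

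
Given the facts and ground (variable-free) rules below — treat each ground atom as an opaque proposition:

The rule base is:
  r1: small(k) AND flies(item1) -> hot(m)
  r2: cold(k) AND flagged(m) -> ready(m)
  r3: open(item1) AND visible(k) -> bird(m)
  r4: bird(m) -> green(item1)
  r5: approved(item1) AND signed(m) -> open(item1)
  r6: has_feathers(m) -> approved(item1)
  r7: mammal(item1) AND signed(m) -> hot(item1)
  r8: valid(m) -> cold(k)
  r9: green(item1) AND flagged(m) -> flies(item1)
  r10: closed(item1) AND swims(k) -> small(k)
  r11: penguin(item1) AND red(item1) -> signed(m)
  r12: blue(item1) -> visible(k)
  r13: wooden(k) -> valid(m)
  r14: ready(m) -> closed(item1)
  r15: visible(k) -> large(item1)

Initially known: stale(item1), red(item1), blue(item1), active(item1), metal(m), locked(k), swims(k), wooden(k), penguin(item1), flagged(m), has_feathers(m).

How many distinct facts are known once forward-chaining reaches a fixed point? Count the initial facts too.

25

[1] r6 [has_feathers(m) -> approved(item1)]; r11 [penguin(item1) AND red(item1) -> signed(m)]; r12 [blue(item1) -> visible(k)]; r13 [wooden(k) -> valid(m)]. ⇒ new: approved(item1), signed(m), visible(k), valid(m).
[2] r5 [approved(item1) AND signed(m) -> open(item1)]; r8 [valid(m) -> cold(k)]; r15 [visible(k) -> large(item1)]. ⇒ new: open(item1), cold(k), large(item1).
[3] r2 [cold(k) AND flagged(m) -> ready(m)]; r3 [open(item1) AND visible(k) -> bird(m)]. ⇒ new: ready(m), bird(m).
[4] r4 [bird(m) -> green(item1)]; r14 [ready(m) -> closed(item1)]. ⇒ new: green(item1), closed(item1).
[5] r9 [green(item1) AND flagged(m) -> flies(item1)]; r10 [closed(item1) AND swims(k) -> small(k)]. ⇒ new: flies(item1), small(k).
[6] r1 [small(k) AND flies(item1) -> hot(m)]. ⇒ new: hot(m).
Closure: {active(item1), approved(item1), bird(m), blue(item1), closed(item1), cold(k), flagged(m), flies(item1), green(item1), has_feathers(m), hot(m), large(item1), locked(k), metal(m), open(item1), penguin(item1), ready(m), red(item1), signed(m), small(k), stale(item1), swims(k), valid(m), visible(k), wooden(k)} — 25 facts.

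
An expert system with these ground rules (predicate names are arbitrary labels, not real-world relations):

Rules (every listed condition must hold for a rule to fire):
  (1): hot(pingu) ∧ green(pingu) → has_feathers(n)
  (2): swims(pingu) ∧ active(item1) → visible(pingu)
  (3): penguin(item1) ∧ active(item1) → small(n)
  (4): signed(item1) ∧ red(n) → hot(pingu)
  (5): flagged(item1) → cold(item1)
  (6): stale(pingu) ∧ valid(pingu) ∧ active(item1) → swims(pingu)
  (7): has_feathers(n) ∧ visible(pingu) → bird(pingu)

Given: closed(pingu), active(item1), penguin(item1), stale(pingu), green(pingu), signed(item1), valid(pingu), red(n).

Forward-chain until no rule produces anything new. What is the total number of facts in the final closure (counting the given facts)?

Round 1: (3) [penguin(item1) ∧ active(item1) → small(n)]; (4) [signed(item1) ∧ red(n) → hot(pingu)]; (6) [stale(pingu) ∧ valid(pingu) ∧ active(item1) → swims(pingu)]. New: small(n), hot(pingu), swims(pingu).
Round 2: (1) [hot(pingu) ∧ green(pingu) → has_feathers(n)]; (2) [swims(pingu) ∧ active(item1) → visible(pingu)]. New: has_feathers(n), visible(pingu).
Round 3: (7) [has_feathers(n) ∧ visible(pingu) → bird(pingu)]. New: bird(pingu).
Closure: {active(item1), bird(pingu), closed(pingu), green(pingu), has_feathers(n), hot(pingu), penguin(item1), red(n), signed(item1), small(n), stale(pingu), swims(pingu), valid(pingu), visible(pingu)} — 14 facts.

14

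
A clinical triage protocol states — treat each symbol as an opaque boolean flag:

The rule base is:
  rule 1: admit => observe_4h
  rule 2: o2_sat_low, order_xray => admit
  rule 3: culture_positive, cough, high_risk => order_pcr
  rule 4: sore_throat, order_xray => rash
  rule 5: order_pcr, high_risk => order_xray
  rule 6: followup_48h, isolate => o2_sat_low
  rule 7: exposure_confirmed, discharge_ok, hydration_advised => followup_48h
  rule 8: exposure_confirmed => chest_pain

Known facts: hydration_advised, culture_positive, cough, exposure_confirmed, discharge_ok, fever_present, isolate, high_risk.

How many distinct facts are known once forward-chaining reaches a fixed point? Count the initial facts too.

[1] rule 3 [culture_positive, cough, high_risk => order_pcr]; rule 7 [exposure_confirmed, discharge_ok, hydration_advised => followup_48h]; rule 8 [exposure_confirmed => chest_pain]. ⇒ new: order_pcr, followup_48h, chest_pain.
[2] rule 5 [order_pcr, high_risk => order_xray]; rule 6 [followup_48h, isolate => o2_sat_low]. ⇒ new: order_xray, o2_sat_low.
[3] rule 2 [o2_sat_low, order_xray => admit]. ⇒ new: admit.
[4] rule 1 [admit => observe_4h]. ⇒ new: observe_4h.
Closure: {admit, chest_pain, cough, culture_positive, discharge_ok, exposure_confirmed, fever_present, followup_48h, high_risk, hydration_advised, isolate, o2_sat_low, observe_4h, order_pcr, order_xray} — 15 facts.

15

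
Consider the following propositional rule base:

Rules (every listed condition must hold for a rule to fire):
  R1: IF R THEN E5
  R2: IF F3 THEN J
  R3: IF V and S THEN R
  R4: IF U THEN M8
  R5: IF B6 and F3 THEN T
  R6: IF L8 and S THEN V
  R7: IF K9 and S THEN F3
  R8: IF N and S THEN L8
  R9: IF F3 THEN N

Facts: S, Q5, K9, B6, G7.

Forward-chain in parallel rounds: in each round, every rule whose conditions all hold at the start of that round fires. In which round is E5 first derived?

6

Round 1 — R7, derive F3.
Round 2 — R2, R5, R9, derive J, T, N.
Round 3 — R8, derive L8.
Round 4 — R6, derive V.
Round 5 — R3, derive R.
Round 6 — R1, derive E5.
E5 first appears in round 6.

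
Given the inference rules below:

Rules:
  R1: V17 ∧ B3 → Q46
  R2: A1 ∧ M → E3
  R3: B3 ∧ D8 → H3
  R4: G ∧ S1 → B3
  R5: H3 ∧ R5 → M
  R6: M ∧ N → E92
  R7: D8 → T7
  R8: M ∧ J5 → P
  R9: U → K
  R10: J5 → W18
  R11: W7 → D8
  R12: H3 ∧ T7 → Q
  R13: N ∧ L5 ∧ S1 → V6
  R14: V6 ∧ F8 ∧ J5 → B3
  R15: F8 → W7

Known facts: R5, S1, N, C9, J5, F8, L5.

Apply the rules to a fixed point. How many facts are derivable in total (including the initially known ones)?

18

[1] R10 [J5 → W18]; R13 [N ∧ L5 ∧ S1 → V6]; R15 [F8 → W7]. ⇒ new: W18, V6, W7.
[2] R11 [W7 → D8]; R14 [V6 ∧ F8 ∧ J5 → B3]. ⇒ new: D8, B3.
[3] R3 [B3 ∧ D8 → H3]; R7 [D8 → T7]. ⇒ new: H3, T7.
[4] R5 [H3 ∧ R5 → M]; R12 [H3 ∧ T7 → Q]. ⇒ new: M, Q.
[5] R6 [M ∧ N → E92]; R8 [M ∧ J5 → P]. ⇒ new: E92, P.
Closure: {B3, C9, D8, E92, F8, H3, J5, L5, M, N, P, Q, R5, S1, T7, V6, W18, W7} — 18 facts.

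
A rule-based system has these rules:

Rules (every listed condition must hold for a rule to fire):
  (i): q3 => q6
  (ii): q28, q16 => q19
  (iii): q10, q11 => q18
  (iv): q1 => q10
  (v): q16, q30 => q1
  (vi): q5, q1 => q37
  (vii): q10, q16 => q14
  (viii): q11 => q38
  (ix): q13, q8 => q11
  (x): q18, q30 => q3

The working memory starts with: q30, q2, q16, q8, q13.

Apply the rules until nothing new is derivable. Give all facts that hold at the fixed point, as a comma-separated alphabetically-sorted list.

q1, q10, q11, q13, q14, q16, q18, q2, q3, q30, q38, q6, q8

[1] (v) [q16, q30 => q1]; (ix) [q13, q8 => q11]. ⇒ new: q1, q11.
[2] (iv) [q1 => q10]; (viii) [q11 => q38]. ⇒ new: q10, q38.
[3] (iii) [q10, q11 => q18]; (vii) [q10, q16 => q14]. ⇒ new: q18, q14.
[4] (x) [q18, q30 => q3]. ⇒ new: q3.
[5] (i) [q3 => q6]. ⇒ new: q6.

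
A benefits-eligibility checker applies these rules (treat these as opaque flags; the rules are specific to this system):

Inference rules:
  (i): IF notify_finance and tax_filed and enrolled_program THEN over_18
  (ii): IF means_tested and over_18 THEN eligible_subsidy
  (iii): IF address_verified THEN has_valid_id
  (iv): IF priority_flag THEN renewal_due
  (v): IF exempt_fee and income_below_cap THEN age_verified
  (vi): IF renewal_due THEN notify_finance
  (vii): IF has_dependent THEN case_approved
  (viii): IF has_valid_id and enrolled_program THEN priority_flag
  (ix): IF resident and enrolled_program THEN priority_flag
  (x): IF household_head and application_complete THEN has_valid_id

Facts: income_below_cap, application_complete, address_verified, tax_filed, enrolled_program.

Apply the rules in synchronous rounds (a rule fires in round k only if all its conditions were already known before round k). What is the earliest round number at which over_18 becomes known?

Round 1 — (iii), derive has_valid_id.
Round 2 — (viii), derive priority_flag.
Round 3 — (iv), derive renewal_due.
Round 4 — (vi), derive notify_finance.
Round 5 — (i), derive over_18.
over_18 first appears in round 5.

5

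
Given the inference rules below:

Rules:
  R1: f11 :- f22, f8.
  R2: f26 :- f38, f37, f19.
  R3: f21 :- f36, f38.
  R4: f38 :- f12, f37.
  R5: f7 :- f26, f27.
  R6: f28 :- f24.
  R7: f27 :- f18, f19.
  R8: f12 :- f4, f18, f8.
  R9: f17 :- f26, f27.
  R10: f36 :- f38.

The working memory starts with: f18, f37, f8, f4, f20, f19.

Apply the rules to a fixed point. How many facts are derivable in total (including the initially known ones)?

14

Round 1: R7 [f27 :- f18, f19.]; R8 [f12 :- f4, f18, f8.]. Adds f27, f12.
Round 2: R4 [f38 :- f12, f37.]. Adds f38.
Round 3: R2 [f26 :- f38, f37, f19.]; R10 [f36 :- f38.]. Adds f26, f36.
Round 4: R3 [f21 :- f36, f38.]; R5 [f7 :- f26, f27.]; R9 [f17 :- f26, f27.]. Adds f21, f7, f17.
Closure: {f12, f17, f18, f19, f20, f21, f26, f27, f36, f37, f38, f4, f7, f8} — 14 facts.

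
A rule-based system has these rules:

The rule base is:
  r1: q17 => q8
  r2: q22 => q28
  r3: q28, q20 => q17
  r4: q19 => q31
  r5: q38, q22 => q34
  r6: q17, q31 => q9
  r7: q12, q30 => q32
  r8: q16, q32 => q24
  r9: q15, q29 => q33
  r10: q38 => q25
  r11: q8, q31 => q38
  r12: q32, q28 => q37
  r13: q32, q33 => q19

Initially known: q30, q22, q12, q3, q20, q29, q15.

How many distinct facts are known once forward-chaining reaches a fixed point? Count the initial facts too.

19

Round 1 fires r2, r7, r9, giving q28, q32, q33.
Round 2 fires r3, r12, r13, giving q17, q37, q19.
Round 3 fires r1, r4, giving q8, q31.
Round 4 fires r6, r11, giving q9, q38.
Round 5 fires r5, r10, giving q34, q25.
Closure: {q12, q15, q17, q19, q20, q22, q25, q28, q29, q3, q30, q31, q32, q33, q34, q37, q38, q8, q9} — 19 facts.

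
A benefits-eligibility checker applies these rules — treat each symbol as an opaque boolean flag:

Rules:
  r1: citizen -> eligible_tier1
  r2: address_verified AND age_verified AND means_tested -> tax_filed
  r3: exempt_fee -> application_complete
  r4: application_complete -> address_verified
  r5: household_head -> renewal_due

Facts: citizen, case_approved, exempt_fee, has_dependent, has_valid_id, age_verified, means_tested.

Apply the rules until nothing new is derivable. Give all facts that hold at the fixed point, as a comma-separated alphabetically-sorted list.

address_verified, age_verified, application_complete, case_approved, citizen, eligible_tier1, exempt_fee, has_dependent, has_valid_id, means_tested, tax_filed

[1] r1 [citizen -> eligible_tier1]; r3 [exempt_fee -> application_complete]. ⇒ new: eligible_tier1, application_complete.
[2] r4 [application_complete -> address_verified]. ⇒ new: address_verified.
[3] r2 [address_verified AND age_verified AND means_tested -> tax_filed]. ⇒ new: tax_filed.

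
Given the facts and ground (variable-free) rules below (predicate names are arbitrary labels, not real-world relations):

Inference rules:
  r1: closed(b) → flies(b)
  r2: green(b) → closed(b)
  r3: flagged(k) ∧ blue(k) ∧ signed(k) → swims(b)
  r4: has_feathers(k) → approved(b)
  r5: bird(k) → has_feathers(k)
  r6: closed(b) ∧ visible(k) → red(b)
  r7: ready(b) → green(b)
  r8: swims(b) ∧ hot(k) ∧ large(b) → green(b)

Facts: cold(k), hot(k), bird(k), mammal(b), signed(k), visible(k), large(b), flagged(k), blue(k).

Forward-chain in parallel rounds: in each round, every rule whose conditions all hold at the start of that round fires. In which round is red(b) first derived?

Round 1 fires r3, r5, giving swims(b), has_feathers(k).
Round 2 fires r4, r8, giving approved(b), green(b).
Round 3 fires r2, giving closed(b).
Round 4 fires r1, r6, giving flies(b), red(b).
red(b) first appears in round 4.

4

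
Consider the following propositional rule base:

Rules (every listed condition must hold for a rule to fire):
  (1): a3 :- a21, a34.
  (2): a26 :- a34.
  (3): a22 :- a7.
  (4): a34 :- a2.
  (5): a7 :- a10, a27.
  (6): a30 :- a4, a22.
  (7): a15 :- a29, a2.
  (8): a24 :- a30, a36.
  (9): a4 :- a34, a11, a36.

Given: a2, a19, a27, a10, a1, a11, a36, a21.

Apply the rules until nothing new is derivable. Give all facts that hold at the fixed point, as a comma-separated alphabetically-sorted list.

a1, a10, a11, a19, a2, a21, a22, a24, a26, a27, a3, a30, a34, a36, a4, a7

Round 1: (4) [a34 :- a2.]; (5) [a7 :- a10, a27.]. Adds a34, a7.
Round 2: (1) [a3 :- a21, a34.]; (2) [a26 :- a34.]; (3) [a22 :- a7.]; (9) [a4 :- a34, a11, a36.]. Adds a3, a26, a22, a4.
Round 3: (6) [a30 :- a4, a22.]. Adds a30.
Round 4: (8) [a24 :- a30, a36.]. Adds a24.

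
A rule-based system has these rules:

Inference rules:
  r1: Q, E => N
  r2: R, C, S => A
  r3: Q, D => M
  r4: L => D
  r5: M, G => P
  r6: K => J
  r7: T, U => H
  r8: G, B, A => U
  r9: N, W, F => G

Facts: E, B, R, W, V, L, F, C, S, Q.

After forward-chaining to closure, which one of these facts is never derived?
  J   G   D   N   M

J

[1] r1 [Q, E => N]; r2 [R, C, S => A]; r4 [L => D]. ⇒ new: N, A, D.
[2] r3 [Q, D => M]; r9 [N, W, F => G]. ⇒ new: M, G.
[3] r5 [M, G => P]; r8 [G, B, A => U]. ⇒ new: P, U.
Derived: N (round 1), M (round 2), D (round 1), G (round 2). J never appears in any round.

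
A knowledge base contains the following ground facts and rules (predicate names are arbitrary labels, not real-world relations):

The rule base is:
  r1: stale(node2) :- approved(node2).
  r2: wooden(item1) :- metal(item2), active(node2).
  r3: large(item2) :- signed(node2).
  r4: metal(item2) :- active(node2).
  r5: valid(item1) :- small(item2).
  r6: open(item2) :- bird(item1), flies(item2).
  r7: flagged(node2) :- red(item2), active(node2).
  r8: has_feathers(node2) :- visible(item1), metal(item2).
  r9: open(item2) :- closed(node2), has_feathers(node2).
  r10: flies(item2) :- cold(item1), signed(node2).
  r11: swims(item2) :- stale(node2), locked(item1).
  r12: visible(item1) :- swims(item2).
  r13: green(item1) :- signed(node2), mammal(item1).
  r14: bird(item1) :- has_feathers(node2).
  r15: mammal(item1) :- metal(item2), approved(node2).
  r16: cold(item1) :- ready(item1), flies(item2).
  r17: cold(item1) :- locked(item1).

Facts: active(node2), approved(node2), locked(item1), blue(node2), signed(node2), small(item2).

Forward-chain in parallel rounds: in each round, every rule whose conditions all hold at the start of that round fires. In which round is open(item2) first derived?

6

Round 1 — r1, r3, r4, r5, r17, derive stale(node2), large(item2), metal(item2), valid(item1), cold(item1).
Round 2 — r2, r10, r11, r15, derive wooden(item1), flies(item2), swims(item2), mammal(item1).
Round 3 — r12, r13, derive visible(item1), green(item1).
Round 4 — r8, derive has_feathers(node2).
Round 5 — r14, derive bird(item1).
Round 6 — r6, derive open(item2).
open(item2) first appears in round 6.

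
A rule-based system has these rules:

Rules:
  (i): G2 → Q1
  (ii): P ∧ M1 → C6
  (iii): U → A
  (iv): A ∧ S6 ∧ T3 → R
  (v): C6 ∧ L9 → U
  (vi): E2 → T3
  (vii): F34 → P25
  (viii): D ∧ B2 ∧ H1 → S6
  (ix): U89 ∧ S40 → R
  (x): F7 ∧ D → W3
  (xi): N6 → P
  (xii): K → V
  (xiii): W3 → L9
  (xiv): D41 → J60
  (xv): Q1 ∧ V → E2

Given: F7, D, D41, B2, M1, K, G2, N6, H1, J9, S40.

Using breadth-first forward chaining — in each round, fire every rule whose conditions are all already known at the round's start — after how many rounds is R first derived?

Round 1 fires (i), (viii), (x), (xi), (xii), (xiv), giving Q1, S6, W3, P, V, J60.
Round 2 fires (ii), (xiii), (xv), giving C6, L9, E2.
Round 3 fires (v), (vi), giving U, T3.
Round 4 fires (iii), giving A.
Round 5 fires (iv), giving R.
R first appears in round 5.

5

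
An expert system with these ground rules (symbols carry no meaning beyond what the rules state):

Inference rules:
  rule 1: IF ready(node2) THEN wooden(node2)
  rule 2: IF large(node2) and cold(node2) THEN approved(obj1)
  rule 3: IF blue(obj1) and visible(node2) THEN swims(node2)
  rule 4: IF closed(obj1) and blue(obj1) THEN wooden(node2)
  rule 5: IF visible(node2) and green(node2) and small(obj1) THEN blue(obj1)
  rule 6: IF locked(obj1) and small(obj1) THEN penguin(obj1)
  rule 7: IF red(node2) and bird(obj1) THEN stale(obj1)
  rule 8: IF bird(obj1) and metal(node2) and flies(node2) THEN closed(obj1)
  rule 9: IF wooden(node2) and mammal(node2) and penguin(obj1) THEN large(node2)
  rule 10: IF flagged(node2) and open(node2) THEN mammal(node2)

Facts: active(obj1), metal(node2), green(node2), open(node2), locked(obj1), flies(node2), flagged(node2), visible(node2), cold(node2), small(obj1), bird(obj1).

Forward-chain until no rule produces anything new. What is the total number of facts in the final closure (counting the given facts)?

19

Round 1 fires rule 5, rule 6, rule 8, rule 10, giving blue(obj1), penguin(obj1), closed(obj1), mammal(node2).
Round 2 fires rule 3, rule 4, giving swims(node2), wooden(node2).
Round 3 fires rule 9, giving large(node2).
Round 4 fires rule 2, giving approved(obj1).
Closure: {active(obj1), approved(obj1), bird(obj1), blue(obj1), closed(obj1), cold(node2), flagged(node2), flies(node2), green(node2), large(node2), locked(obj1), mammal(node2), metal(node2), open(node2), penguin(obj1), small(obj1), swims(node2), visible(node2), wooden(node2)} — 19 facts.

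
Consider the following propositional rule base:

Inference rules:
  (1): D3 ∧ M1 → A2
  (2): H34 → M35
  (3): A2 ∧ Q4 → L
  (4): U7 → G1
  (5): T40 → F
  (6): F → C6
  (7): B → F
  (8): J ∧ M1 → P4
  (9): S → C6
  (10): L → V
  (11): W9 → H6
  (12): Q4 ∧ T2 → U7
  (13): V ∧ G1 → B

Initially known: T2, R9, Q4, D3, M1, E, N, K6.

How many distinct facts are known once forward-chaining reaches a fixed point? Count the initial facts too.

16

Round 1: (1) [D3 ∧ M1 → A2]; (12) [Q4 ∧ T2 → U7]. Adds A2, U7.
Round 2: (3) [A2 ∧ Q4 → L]; (4) [U7 → G1]. Adds L, G1.
Round 3: (10) [L → V]. Adds V.
Round 4: (13) [V ∧ G1 → B]. Adds B.
Round 5: (7) [B → F]. Adds F.
Round 6: (6) [F → C6]. Adds C6.
Closure: {A2, B, C6, D3, E, F, G1, K6, L, M1, N, Q4, R9, T2, U7, V} — 16 facts.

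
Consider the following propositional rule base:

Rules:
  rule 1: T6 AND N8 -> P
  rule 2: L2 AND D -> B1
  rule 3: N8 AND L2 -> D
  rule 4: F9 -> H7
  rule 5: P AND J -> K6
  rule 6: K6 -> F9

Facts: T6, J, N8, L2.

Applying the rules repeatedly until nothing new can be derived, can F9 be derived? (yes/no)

Round 1 fires rule 1, rule 3, giving P, D.
Round 2 fires rule 2, rule 5, giving B1, K6.
Round 3 fires rule 6, giving F9.
Round 4 fires rule 4, giving H7.
F9 appears in round 3, so it is derivable.

yes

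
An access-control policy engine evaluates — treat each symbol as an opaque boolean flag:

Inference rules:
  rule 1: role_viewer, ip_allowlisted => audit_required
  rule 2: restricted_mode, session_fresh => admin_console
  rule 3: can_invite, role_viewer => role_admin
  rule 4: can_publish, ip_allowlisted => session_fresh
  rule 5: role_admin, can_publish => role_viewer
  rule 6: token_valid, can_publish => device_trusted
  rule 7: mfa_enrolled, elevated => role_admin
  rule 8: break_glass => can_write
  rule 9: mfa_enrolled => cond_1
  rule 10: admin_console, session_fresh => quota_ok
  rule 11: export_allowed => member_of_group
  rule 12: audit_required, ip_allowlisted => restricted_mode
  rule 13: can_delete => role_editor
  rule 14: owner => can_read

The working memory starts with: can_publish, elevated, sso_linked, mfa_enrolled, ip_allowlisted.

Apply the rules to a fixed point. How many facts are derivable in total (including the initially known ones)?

[1] rule 4 [can_publish, ip_allowlisted => session_fresh]; rule 7 [mfa_enrolled, elevated => role_admin]; rule 9 [mfa_enrolled => cond_1]. ⇒ new: session_fresh, role_admin, cond_1.
[2] rule 5 [role_admin, can_publish => role_viewer]. ⇒ new: role_viewer.
[3] rule 1 [role_viewer, ip_allowlisted => audit_required]. ⇒ new: audit_required.
[4] rule 12 [audit_required, ip_allowlisted => restricted_mode]. ⇒ new: restricted_mode.
[5] rule 2 [restricted_mode, session_fresh => admin_console]. ⇒ new: admin_console.
[6] rule 10 [admin_console, session_fresh => quota_ok]. ⇒ new: quota_ok.
Closure: {admin_console, audit_required, can_publish, cond_1, elevated, ip_allowlisted, mfa_enrolled, quota_ok, restricted_mode, role_admin, role_viewer, session_fresh, sso_linked} — 13 facts.

13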